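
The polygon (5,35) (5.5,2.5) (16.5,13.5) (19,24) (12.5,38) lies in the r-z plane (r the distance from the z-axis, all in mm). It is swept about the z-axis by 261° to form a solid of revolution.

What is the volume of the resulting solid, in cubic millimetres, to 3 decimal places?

Volume = 16256.760 mm³

Profile (r,z), 5 vertices: (5,35) (5.5,2.5) (16.5,13.5) (19,24) (12.5,38)
edge 0: (5,35)→(5.5,2.5)  cross = 5·2.5 − 5.5·35 = -180.0000; (r_i+r_j)·cross = 10.5·-180.0000 = -1890.0000
edge 1: (5.5,2.5)→(16.5,13.5)  cross = 5.5·13.5 − 16.5·2.5 = 33.0000; (r_i+r_j)·cross = 22·33.0000 = 726.0000
edge 2: (16.5,13.5)→(19,24)  cross = 16.5·24 − 19·13.5 = 139.5000; (r_i+r_j)·cross = 35.5·139.5000 = 4952.2500
edge 3: (19,24)→(12.5,38)  cross = 19·38 − 12.5·24 = 422.0000; (r_i+r_j)·cross = 31.5·422.0000 = 13293.0000
edge 4: (12.5,38)→(5,35)  cross = 12.5·35 − 5·38 = 247.5000; (r_i+r_j)·cross = 17.5·247.5000 = 4331.2500
Σcross = 662.0000 → A = |Σcross|/2 = 331.0000 mm²
Σ(r_i+r_j)·cross = 21412.5000 → first moment M = |Σ|/6 = 3568.7500
R_c = M/A = 3568.7500/331.0000 = 10.7817 mm
θ = 261° = 4.555309 rad
V = θ·R_c·A = 4.555309·10.7817·331.0000 = 16256.760 mm³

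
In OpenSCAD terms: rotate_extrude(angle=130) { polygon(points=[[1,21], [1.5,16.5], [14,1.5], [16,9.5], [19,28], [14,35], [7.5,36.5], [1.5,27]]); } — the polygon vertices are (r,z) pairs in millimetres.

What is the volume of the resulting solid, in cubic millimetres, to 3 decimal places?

Volume = 9356.350 mm³

Profile (r,z), 8 vertices: (1,21) (1.5,16.5) (14,1.5) (16,9.5) (19,28) (14,35) (7.5,36.5) (1.5,27)
edge 0: (1,21)→(1.5,16.5)  cross = 1·16.5 − 1.5·21 = -15.0000; (r_i+r_j)·cross = 2.5·-15.0000 = -37.5000
edge 1: (1.5,16.5)→(14,1.5)  cross = 1.5·1.5 − 14·16.5 = -228.7500; (r_i+r_j)·cross = 15.5·-228.7500 = -3545.6250
edge 2: (14,1.5)→(16,9.5)  cross = 14·9.5 − 16·1.5 = 109.0000; (r_i+r_j)·cross = 30·109.0000 = 3270.0000
edge 3: (16,9.5)→(19,28)  cross = 16·28 − 19·9.5 = 267.5000; (r_i+r_j)·cross = 35·267.5000 = 9362.5000
edge 4: (19,28)→(14,35)  cross = 19·35 − 14·28 = 273.0000; (r_i+r_j)·cross = 33·273.0000 = 9009.0000
edge 5: (14,35)→(7.5,36.5)  cross = 14·36.5 − 7.5·35 = 248.5000; (r_i+r_j)·cross = 21.5·248.5000 = 5342.7500
edge 6: (7.5,36.5)→(1.5,27)  cross = 7.5·27 − 1.5·36.5 = 147.7500; (r_i+r_j)·cross = 9·147.7500 = 1329.7500
edge 7: (1.5,27)→(1,21)  cross = 1.5·21 − 1·27 = 4.5000; (r_i+r_j)·cross = 2.5·4.5000 = 11.2500
Σcross = 806.5000 → A = |Σcross|/2 = 403.2500 mm²
Σ(r_i+r_j)·cross = 24742.1250 → first moment M = |Σ|/6 = 4123.6875
R_c = M/A = 4123.6875/403.2500 = 10.2261 mm
θ = 130° = 2.268928 rad
V = θ·R_c·A = 2.268928·10.2261·403.2500 = 9356.350 mm³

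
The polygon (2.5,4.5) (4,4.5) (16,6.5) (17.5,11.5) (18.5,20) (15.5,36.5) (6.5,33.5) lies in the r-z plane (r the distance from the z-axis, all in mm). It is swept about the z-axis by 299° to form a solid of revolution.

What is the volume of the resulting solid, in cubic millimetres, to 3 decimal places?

Profile (r,z), 7 vertices: (2.5,4.5) (4,4.5) (16,6.5) (17.5,11.5) (18.5,20) (15.5,36.5) (6.5,33.5)
edge 0: (2.5,4.5)→(4,4.5)  cross = 2.5·4.5 − 4·4.5 = -6.7500; (r_i+r_j)·cross = 6.5·-6.7500 = -43.8750
edge 1: (4,4.5)→(16,6.5)  cross = 4·6.5 − 16·4.5 = -46.0000; (r_i+r_j)·cross = 20·-46.0000 = -920.0000
edge 2: (16,6.5)→(17.5,11.5)  cross = 16·11.5 − 17.5·6.5 = 70.2500; (r_i+r_j)·cross = 33.5·70.2500 = 2353.3750
edge 3: (17.5,11.5)→(18.5,20)  cross = 17.5·20 − 18.5·11.5 = 137.2500; (r_i+r_j)·cross = 36·137.2500 = 4941.0000
edge 4: (18.5,20)→(15.5,36.5)  cross = 18.5·36.5 − 15.5·20 = 365.2500; (r_i+r_j)·cross = 34·365.2500 = 12418.5000
edge 5: (15.5,36.5)→(6.5,33.5)  cross = 15.5·33.5 − 6.5·36.5 = 282.0000; (r_i+r_j)·cross = 22·282.0000 = 6204.0000
edge 6: (6.5,33.5)→(2.5,4.5)  cross = 6.5·4.5 − 2.5·33.5 = -54.5000; (r_i+r_j)·cross = 9·-54.5000 = -490.5000
Σcross = 747.5000 → A = |Σcross|/2 = 373.7500 mm²
Σ(r_i+r_j)·cross = 24462.5000 → first moment M = |Σ|/6 = 4077.0833
R_c = M/A = 4077.0833/373.7500 = 10.9086 mm
θ = 299° = 5.218534 rad
V = θ·R_c·A = 5.218534·10.9086·373.7500 = 21276.400 mm³

Volume = 21276.400 mm³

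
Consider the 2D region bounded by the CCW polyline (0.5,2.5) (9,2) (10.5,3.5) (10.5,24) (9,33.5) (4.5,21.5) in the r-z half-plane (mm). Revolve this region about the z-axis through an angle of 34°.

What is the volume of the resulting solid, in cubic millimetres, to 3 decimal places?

Profile (r,z), 6 vertices: (0.5,2.5) (9,2) (10.5,3.5) (10.5,24) (9,33.5) (4.5,21.5)
edge 0: (0.5,2.5)→(9,2)  cross = 0.5·2 − 9·2.5 = -21.5000; (r_i+r_j)·cross = 9.5·-21.5000 = -204.2500
edge 1: (9,2)→(10.5,3.5)  cross = 9·3.5 − 10.5·2 = 10.5000; (r_i+r_j)·cross = 19.5·10.5000 = 204.7500
edge 2: (10.5,3.5)→(10.5,24)  cross = 10.5·24 − 10.5·3.5 = 215.2500; (r_i+r_j)·cross = 21·215.2500 = 4520.2500
edge 3: (10.5,24)→(9,33.5)  cross = 10.5·33.5 − 9·24 = 135.7500; (r_i+r_j)·cross = 19.5·135.7500 = 2647.1250
edge 4: (9,33.5)→(4.5,21.5)  cross = 9·21.5 − 4.5·33.5 = 42.7500; (r_i+r_j)·cross = 13.5·42.7500 = 577.1250
edge 5: (4.5,21.5)→(0.5,2.5)  cross = 4.5·2.5 − 0.5·21.5 = 0.5000; (r_i+r_j)·cross = 5·0.5000 = 2.5000
Σcross = 383.2500 → A = |Σcross|/2 = 191.6250 mm²
Σ(r_i+r_j)·cross = 7747.5000 → first moment M = |Σ|/6 = 1291.2500
R_c = M/A = 1291.2500/191.6250 = 6.7384 mm
θ = 34° = 0.593412 rad
V = θ·R_c·A = 0.593412·6.7384·191.6250 = 766.243 mm³

Volume = 766.243 mm³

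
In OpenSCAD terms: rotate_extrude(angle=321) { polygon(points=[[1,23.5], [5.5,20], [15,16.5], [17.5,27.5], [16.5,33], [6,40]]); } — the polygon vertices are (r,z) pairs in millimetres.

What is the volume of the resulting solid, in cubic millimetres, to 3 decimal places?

Profile (r,z), 6 vertices: (1,23.5) (5.5,20) (15,16.5) (17.5,27.5) (16.5,33) (6,40)
edge 0: (1,23.5)→(5.5,20)  cross = 1·20 − 5.5·23.5 = -109.2500; (r_i+r_j)·cross = 6.5·-109.2500 = -710.1250
edge 1: (5.5,20)→(15,16.5)  cross = 5.5·16.5 − 15·20 = -209.2500; (r_i+r_j)·cross = 20.5·-209.2500 = -4289.6250
edge 2: (15,16.5)→(17.5,27.5)  cross = 15·27.5 − 17.5·16.5 = 123.7500; (r_i+r_j)·cross = 32.5·123.7500 = 4021.8750
edge 3: (17.5,27.5)→(16.5,33)  cross = 17.5·33 − 16.5·27.5 = 123.7500; (r_i+r_j)·cross = 34·123.7500 = 4207.5000
edge 4: (16.5,33)→(6,40)  cross = 16.5·40 − 6·33 = 462.0000; (r_i+r_j)·cross = 22.5·462.0000 = 10395.0000
edge 5: (6,40)→(1,23.5)  cross = 6·23.5 − 1·40 = 101.0000; (r_i+r_j)·cross = 7·101.0000 = 707.0000
Σcross = 492.0000 → A = |Σcross|/2 = 246.0000 mm²
Σ(r_i+r_j)·cross = 14331.6250 → first moment M = |Σ|/6 = 2388.6042
R_c = M/A = 2388.6042/246.0000 = 9.7098 mm
θ = 321° = 5.602507 rad
V = θ·R_c·A = 5.602507·9.7098·246.0000 = 13382.171 mm³

Volume = 13382.171 mm³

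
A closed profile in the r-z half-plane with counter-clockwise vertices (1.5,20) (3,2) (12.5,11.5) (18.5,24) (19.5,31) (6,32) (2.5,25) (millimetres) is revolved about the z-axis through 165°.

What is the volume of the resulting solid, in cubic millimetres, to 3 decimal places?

Volume = 8840.245 mm³

Profile (r,z), 7 vertices: (1.5,20) (3,2) (12.5,11.5) (18.5,24) (19.5,31) (6,32) (2.5,25)
edge 0: (1.5,20)→(3,2)  cross = 1.5·2 − 3·20 = -57.0000; (r_i+r_j)·cross = 4.5·-57.0000 = -256.5000
edge 1: (3,2)→(12.5,11.5)  cross = 3·11.5 − 12.5·2 = 9.5000; (r_i+r_j)·cross = 15.5·9.5000 = 147.2500
edge 2: (12.5,11.5)→(18.5,24)  cross = 12.5·24 − 18.5·11.5 = 87.2500; (r_i+r_j)·cross = 31·87.2500 = 2704.7500
edge 3: (18.5,24)→(19.5,31)  cross = 18.5·31 − 19.5·24 = 105.5000; (r_i+r_j)·cross = 38·105.5000 = 4009.0000
edge 4: (19.5,31)→(6,32)  cross = 19.5·32 − 6·31 = 438.0000; (r_i+r_j)·cross = 25.5·438.0000 = 11169.0000
edge 5: (6,32)→(2.5,25)  cross = 6·25 − 2.5·32 = 70.0000; (r_i+r_j)·cross = 8.5·70.0000 = 595.0000
edge 6: (2.5,25)→(1.5,20)  cross = 2.5·20 − 1.5·25 = 12.5000; (r_i+r_j)·cross = 4·12.5000 = 50.0000
Σcross = 665.7500 → A = |Σcross|/2 = 332.8750 mm²
Σ(r_i+r_j)·cross = 18418.5000 → first moment M = |Σ|/6 = 3069.7500
R_c = M/A = 3069.7500/332.8750 = 9.2219 mm
θ = 165° = 2.879793 rad
V = θ·R_c·A = 2.879793·9.2219·332.8750 = 8840.245 mm³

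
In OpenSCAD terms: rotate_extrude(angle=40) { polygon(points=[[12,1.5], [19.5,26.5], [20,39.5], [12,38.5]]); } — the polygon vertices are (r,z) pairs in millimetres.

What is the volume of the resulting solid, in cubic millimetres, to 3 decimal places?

Volume = 2024.756 mm³

Profile (r,z), 4 vertices: (12,1.5) (19.5,26.5) (20,39.5) (12,38.5)
edge 0: (12,1.5)→(19.5,26.5)  cross = 12·26.5 − 19.5·1.5 = 288.7500; (r_i+r_j)·cross = 31.5·288.7500 = 9095.6250
edge 1: (19.5,26.5)→(20,39.5)  cross = 19.5·39.5 − 20·26.5 = 240.2500; (r_i+r_j)·cross = 39.5·240.2500 = 9489.8750
edge 2: (20,39.5)→(12,38.5)  cross = 20·38.5 − 12·39.5 = 296.0000; (r_i+r_j)·cross = 32·296.0000 = 9472.0000
edge 3: (12,38.5)→(12,1.5)  cross = 12·1.5 − 12·38.5 = -444.0000; (r_i+r_j)·cross = 24·-444.0000 = -10656.0000
Σcross = 381.0000 → A = |Σcross|/2 = 190.5000 mm²
Σ(r_i+r_j)·cross = 17401.5000 → first moment M = |Σ|/6 = 2900.2500
R_c = M/A = 2900.2500/190.5000 = 15.2244 mm
θ = 40° = 0.698132 rad
V = θ·R_c·A = 0.698132·15.2244·190.5000 = 2024.756 mm³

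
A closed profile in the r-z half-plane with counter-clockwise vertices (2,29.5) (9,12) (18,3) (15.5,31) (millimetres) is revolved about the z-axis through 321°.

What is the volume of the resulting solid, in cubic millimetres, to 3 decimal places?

Profile (r,z), 4 vertices: (2,29.5) (9,12) (18,3) (15.5,31)
edge 0: (2,29.5)→(9,12)  cross = 2·12 − 9·29.5 = -241.5000; (r_i+r_j)·cross = 11·-241.5000 = -2656.5000
edge 1: (9,12)→(18,3)  cross = 9·3 − 18·12 = -189.0000; (r_i+r_j)·cross = 27·-189.0000 = -5103.0000
edge 2: (18,3)→(15.5,31)  cross = 18·31 − 15.5·3 = 511.5000; (r_i+r_j)·cross = 33.5·511.5000 = 17135.2500
edge 3: (15.5,31)→(2,29.5)  cross = 15.5·29.5 − 2·31 = 395.2500; (r_i+r_j)·cross = 17.5·395.2500 = 6916.8750
Σcross = 476.2500 → A = |Σcross|/2 = 238.1250 mm²
Σ(r_i+r_j)·cross = 16292.6250 → first moment M = |Σ|/6 = 2715.4375
R_c = M/A = 2715.4375/238.1250 = 11.4034 mm
θ = 321° = 5.602507 rad
V = θ·R_c·A = 5.602507·11.4034·238.1250 = 15213.257 mm³

Volume = 15213.257 mm³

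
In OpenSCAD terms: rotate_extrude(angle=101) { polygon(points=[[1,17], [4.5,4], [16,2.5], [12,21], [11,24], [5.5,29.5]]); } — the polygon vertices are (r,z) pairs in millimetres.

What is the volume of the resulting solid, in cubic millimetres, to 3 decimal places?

Volume = 3522.958 mm³

Profile (r,z), 6 vertices: (1,17) (4.5,4) (16,2.5) (12,21) (11,24) (5.5,29.5)
edge 0: (1,17)→(4.5,4)  cross = 1·4 − 4.5·17 = -72.5000; (r_i+r_j)·cross = 5.5·-72.5000 = -398.7500
edge 1: (4.5,4)→(16,2.5)  cross = 4.5·2.5 − 16·4 = -52.7500; (r_i+r_j)·cross = 20.5·-52.7500 = -1081.3750
edge 2: (16,2.5)→(12,21)  cross = 16·21 − 12·2.5 = 306.0000; (r_i+r_j)·cross = 28·306.0000 = 8568.0000
edge 3: (12,21)→(11,24)  cross = 12·24 − 11·21 = 57.0000; (r_i+r_j)·cross = 23·57.0000 = 1311.0000
edge 4: (11,24)→(5.5,29.5)  cross = 11·29.5 − 5.5·24 = 192.5000; (r_i+r_j)·cross = 16.5·192.5000 = 3176.2500
edge 5: (5.5,29.5)→(1,17)  cross = 5.5·17 − 1·29.5 = 64.0000; (r_i+r_j)·cross = 6.5·64.0000 = 416.0000
Σcross = 494.2500 → A = |Σcross|/2 = 247.1250 mm²
Σ(r_i+r_j)·cross = 11991.1250 → first moment M = |Σ|/6 = 1998.5208
R_c = M/A = 1998.5208/247.1250 = 8.0871 mm
θ = 101° = 1.762783 rad
V = θ·R_c·A = 1.762783·8.0871·247.1250 = 3522.958 mm³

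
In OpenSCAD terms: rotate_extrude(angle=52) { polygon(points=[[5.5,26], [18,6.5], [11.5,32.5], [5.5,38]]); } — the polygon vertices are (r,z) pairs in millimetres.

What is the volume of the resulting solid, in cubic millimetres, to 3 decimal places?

Profile (r,z), 4 vertices: (5.5,26) (18,6.5) (11.5,32.5) (5.5,38)
edge 0: (5.5,26)→(18,6.5)  cross = 5.5·6.5 − 18·26 = -432.2500; (r_i+r_j)·cross = 23.5·-432.2500 = -10157.8750
edge 1: (18,6.5)→(11.5,32.5)  cross = 18·32.5 − 11.5·6.5 = 510.2500; (r_i+r_j)·cross = 29.5·510.2500 = 15052.3750
edge 2: (11.5,32.5)→(5.5,38)  cross = 11.5·38 − 5.5·32.5 = 258.2500; (r_i+r_j)·cross = 17·258.2500 = 4390.2500
edge 3: (5.5,38)→(5.5,26)  cross = 5.5·26 − 5.5·38 = -66.0000; (r_i+r_j)·cross = 11·-66.0000 = -726.0000
Σcross = 270.2500 → A = |Σcross|/2 = 135.1250 mm²
Σ(r_i+r_j)·cross = 8558.7500 → first moment M = |Σ|/6 = 1426.4583
R_c = M/A = 1426.4583/135.1250 = 10.5566 mm
θ = 52° = 0.907571 rad
V = θ·R_c·A = 0.907571·10.5566·135.1250 = 1294.613 mm³

Volume = 1294.613 mm³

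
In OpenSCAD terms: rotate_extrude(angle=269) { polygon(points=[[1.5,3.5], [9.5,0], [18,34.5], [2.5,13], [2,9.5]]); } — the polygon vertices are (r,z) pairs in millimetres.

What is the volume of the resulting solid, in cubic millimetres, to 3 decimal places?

Profile (r,z), 5 vertices: (1.5,3.5) (9.5,0) (18,34.5) (2.5,13) (2,9.5)
edge 0: (1.5,3.5)→(9.5,0)  cross = 1.5·0 − 9.5·3.5 = -33.2500; (r_i+r_j)·cross = 11·-33.2500 = -365.7500
edge 1: (9.5,0)→(18,34.5)  cross = 9.5·34.5 − 18·0 = 327.7500; (r_i+r_j)·cross = 27.5·327.7500 = 9013.1250
edge 2: (18,34.5)→(2.5,13)  cross = 18·13 − 2.5·34.5 = 147.7500; (r_i+r_j)·cross = 20.5·147.7500 = 3028.8750
edge 3: (2.5,13)→(2,9.5)  cross = 2.5·9.5 − 2·13 = -2.2500; (r_i+r_j)·cross = 4.5·-2.2500 = -10.1250
edge 4: (2,9.5)→(1.5,3.5)  cross = 2·3.5 − 1.5·9.5 = -7.2500; (r_i+r_j)·cross = 3.5·-7.2500 = -25.3750
Σcross = 432.7500 → A = |Σcross|/2 = 216.3750 mm²
Σ(r_i+r_j)·cross = 11640.7500 → first moment M = |Σ|/6 = 1940.1250
R_c = M/A = 1940.1250/216.3750 = 8.9665 mm
θ = 269° = 4.694936 rad
V = θ·R_c·A = 4.694936·8.9665·216.3750 = 9108.762 mm³

Volume = 9108.762 mm³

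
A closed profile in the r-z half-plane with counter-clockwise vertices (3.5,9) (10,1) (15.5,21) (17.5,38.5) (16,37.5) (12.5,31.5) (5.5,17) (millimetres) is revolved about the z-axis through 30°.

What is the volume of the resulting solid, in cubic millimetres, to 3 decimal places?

Profile (r,z), 7 vertices: (3.5,9) (10,1) (15.5,21) (17.5,38.5) (16,37.5) (12.5,31.5) (5.5,17)
edge 0: (3.5,9)→(10,1)  cross = 3.5·1 − 10·9 = -86.5000; (r_i+r_j)·cross = 13.5·-86.5000 = -1167.7500
edge 1: (10,1)→(15.5,21)  cross = 10·21 − 15.5·1 = 194.5000; (r_i+r_j)·cross = 25.5·194.5000 = 4959.7500
edge 2: (15.5,21)→(17.5,38.5)  cross = 15.5·38.5 − 17.5·21 = 229.2500; (r_i+r_j)·cross = 33·229.2500 = 7565.2500
edge 3: (17.5,38.5)→(16,37.5)  cross = 17.5·37.5 − 16·38.5 = 40.2500; (r_i+r_j)·cross = 33.5·40.2500 = 1348.3750
edge 4: (16,37.5)→(12.5,31.5)  cross = 16·31.5 − 12.5·37.5 = 35.2500; (r_i+r_j)·cross = 28.5·35.2500 = 1004.6250
edge 5: (12.5,31.5)→(5.5,17)  cross = 12.5·17 − 5.5·31.5 = 39.2500; (r_i+r_j)·cross = 18·39.2500 = 706.5000
edge 6: (5.5,17)→(3.5,9)  cross = 5.5·9 − 3.5·17 = -10.0000; (r_i+r_j)·cross = 9·-10.0000 = -90.0000
Σcross = 442.0000 → A = |Σcross|/2 = 221.0000 mm²
Σ(r_i+r_j)·cross = 14326.7500 → first moment M = |Σ|/6 = 2387.7917
R_c = M/A = 2387.7917/221.0000 = 10.8045 mm
θ = 30° = 0.523599 rad
V = θ·R_c·A = 0.523599·10.8045·221.0000 = 1250.245 mm³

Volume = 1250.245 mm³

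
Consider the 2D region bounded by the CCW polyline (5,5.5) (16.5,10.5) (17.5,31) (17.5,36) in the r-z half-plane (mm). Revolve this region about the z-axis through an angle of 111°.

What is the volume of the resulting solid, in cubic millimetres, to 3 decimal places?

Volume = 3712.946 mm³

Profile (r,z), 4 vertices: (5,5.5) (16.5,10.5) (17.5,31) (17.5,36)
edge 0: (5,5.5)→(16.5,10.5)  cross = 5·10.5 − 16.5·5.5 = -38.2500; (r_i+r_j)·cross = 21.5·-38.2500 = -822.3750
edge 1: (16.5,10.5)→(17.5,31)  cross = 16.5·31 − 17.5·10.5 = 327.7500; (r_i+r_j)·cross = 34·327.7500 = 11143.5000
edge 2: (17.5,31)→(17.5,36)  cross = 17.5·36 − 17.5·31 = 87.5000; (r_i+r_j)·cross = 35·87.5000 = 3062.5000
edge 3: (17.5,36)→(5,5.5)  cross = 17.5·5.5 − 5·36 = -83.7500; (r_i+r_j)·cross = 22.5·-83.7500 = -1884.3750
Σcross = 293.2500 → A = |Σcross|/2 = 146.6250 mm²
Σ(r_i+r_j)·cross = 11499.2500 → first moment M = |Σ|/6 = 1916.5417
R_c = M/A = 1916.5417/146.6250 = 13.0710 mm
θ = 111° = 1.937315 rad
V = θ·R_c·A = 1.937315·13.0710·146.6250 = 3712.946 mm³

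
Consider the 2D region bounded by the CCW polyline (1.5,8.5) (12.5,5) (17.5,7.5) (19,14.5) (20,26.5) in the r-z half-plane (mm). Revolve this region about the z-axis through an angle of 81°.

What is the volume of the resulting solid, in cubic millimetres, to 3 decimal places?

Volume = 3296.905 mm³

Profile (r,z), 5 vertices: (1.5,8.5) (12.5,5) (17.5,7.5) (19,14.5) (20,26.5)
edge 0: (1.5,8.5)→(12.5,5)  cross = 1.5·5 − 12.5·8.5 = -98.7500; (r_i+r_j)·cross = 14·-98.7500 = -1382.5000
edge 1: (12.5,5)→(17.5,7.5)  cross = 12.5·7.5 − 17.5·5 = 6.2500; (r_i+r_j)·cross = 30·6.2500 = 187.5000
edge 2: (17.5,7.5)→(19,14.5)  cross = 17.5·14.5 − 19·7.5 = 111.2500; (r_i+r_j)·cross = 36.5·111.2500 = 4060.6250
edge 3: (19,14.5)→(20,26.5)  cross = 19·26.5 − 20·14.5 = 213.5000; (r_i+r_j)·cross = 39·213.5000 = 8326.5000
edge 4: (20,26.5)→(1.5,8.5)  cross = 20·8.5 − 1.5·26.5 = 130.2500; (r_i+r_j)·cross = 21.5·130.2500 = 2800.3750
Σcross = 362.5000 → A = |Σcross|/2 = 181.2500 mm²
Σ(r_i+r_j)·cross = 13992.5000 → first moment M = |Σ|/6 = 2332.0833
R_c = M/A = 2332.0833/181.2500 = 12.8667 mm
θ = 81° = 1.413717 rad
V = θ·R_c·A = 1.413717·12.8667·181.2500 = 3296.905 mm³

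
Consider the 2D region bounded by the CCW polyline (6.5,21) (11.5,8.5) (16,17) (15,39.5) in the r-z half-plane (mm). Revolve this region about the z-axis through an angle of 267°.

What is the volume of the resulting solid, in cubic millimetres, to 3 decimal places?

Profile (r,z), 4 vertices: (6.5,21) (11.5,8.5) (16,17) (15,39.5)
edge 0: (6.5,21)→(11.5,8.5)  cross = 6.5·8.5 − 11.5·21 = -186.2500; (r_i+r_j)·cross = 18·-186.2500 = -3352.5000
edge 1: (11.5,8.5)→(16,17)  cross = 11.5·17 − 16·8.5 = 59.5000; (r_i+r_j)·cross = 27.5·59.5000 = 1636.2500
edge 2: (16,17)→(15,39.5)  cross = 16·39.5 − 15·17 = 377.0000; (r_i+r_j)·cross = 31·377.0000 = 11687.0000
edge 3: (15,39.5)→(6.5,21)  cross = 15·21 − 6.5·39.5 = 58.2500; (r_i+r_j)·cross = 21.5·58.2500 = 1252.3750
Σcross = 308.5000 → A = |Σcross|/2 = 154.2500 mm²
Σ(r_i+r_j)·cross = 11223.1250 → first moment M = |Σ|/6 = 1870.5208
R_c = M/A = 1870.5208/154.2500 = 12.1266 mm
θ = 267° = 4.660029 rad
V = θ·R_c·A = 4.660029·12.1266·154.2500 = 8716.682 mm³

Volume = 8716.682 mm³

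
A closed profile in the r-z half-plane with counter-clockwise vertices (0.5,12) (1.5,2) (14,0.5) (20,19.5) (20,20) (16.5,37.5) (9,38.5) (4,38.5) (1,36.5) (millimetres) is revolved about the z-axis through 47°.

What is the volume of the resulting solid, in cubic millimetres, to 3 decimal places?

Volume = 4763.082 mm³

Profile (r,z), 9 vertices: (0.5,12) (1.5,2) (14,0.5) (20,19.5) (20,20) (16.5,37.5) (9,38.5) (4,38.5) (1,36.5)
edge 0: (0.5,12)→(1.5,2)  cross = 0.5·2 − 1.5·12 = -17.0000; (r_i+r_j)·cross = 2·-17.0000 = -34.0000
edge 1: (1.5,2)→(14,0.5)  cross = 1.5·0.5 − 14·2 = -27.2500; (r_i+r_j)·cross = 15.5·-27.2500 = -422.3750
edge 2: (14,0.5)→(20,19.5)  cross = 14·19.5 − 20·0.5 = 263.0000; (r_i+r_j)·cross = 34·263.0000 = 8942.0000
edge 3: (20,19.5)→(20,20)  cross = 20·20 − 20·19.5 = 10.0000; (r_i+r_j)·cross = 40·10.0000 = 400.0000
edge 4: (20,20)→(16.5,37.5)  cross = 20·37.5 − 16.5·20 = 420.0000; (r_i+r_j)·cross = 36.5·420.0000 = 15330.0000
edge 5: (16.5,37.5)→(9,38.5)  cross = 16.5·38.5 − 9·37.5 = 297.7500; (r_i+r_j)·cross = 25.5·297.7500 = 7592.6250
edge 6: (9,38.5)→(4,38.5)  cross = 9·38.5 − 4·38.5 = 192.5000; (r_i+r_j)·cross = 13·192.5000 = 2502.5000
edge 7: (4,38.5)→(1,36.5)  cross = 4·36.5 − 1·38.5 = 107.5000; (r_i+r_j)·cross = 5·107.5000 = 537.5000
edge 8: (1,36.5)→(0.5,12)  cross = 1·12 − 0.5·36.5 = -6.2500; (r_i+r_j)·cross = 1.5·-6.2500 = -9.3750
Σcross = 1240.2500 → A = |Σcross|/2 = 620.1250 mm²
Σ(r_i+r_j)·cross = 34838.8750 → first moment M = |Σ|/6 = 5806.4792
R_c = M/A = 5806.4792/620.1250 = 9.3634 mm
θ = 47° = 0.820305 rad
V = θ·R_c·A = 0.820305·9.3634·620.1250 = 4763.082 mm³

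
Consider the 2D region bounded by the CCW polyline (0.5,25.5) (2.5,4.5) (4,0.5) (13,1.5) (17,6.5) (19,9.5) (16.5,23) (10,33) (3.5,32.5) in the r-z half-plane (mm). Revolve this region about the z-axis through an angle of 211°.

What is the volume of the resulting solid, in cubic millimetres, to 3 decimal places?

Volume = 14877.578 mm³

Profile (r,z), 9 vertices: (0.5,25.5) (2.5,4.5) (4,0.5) (13,1.5) (17,6.5) (19,9.5) (16.5,23) (10,33) (3.5,32.5)
edge 0: (0.5,25.5)→(2.5,4.5)  cross = 0.5·4.5 − 2.5·25.5 = -61.5000; (r_i+r_j)·cross = 3·-61.5000 = -184.5000
edge 1: (2.5,4.5)→(4,0.5)  cross = 2.5·0.5 − 4·4.5 = -16.7500; (r_i+r_j)·cross = 6.5·-16.7500 = -108.8750
edge 2: (4,0.5)→(13,1.5)  cross = 4·1.5 − 13·0.5 = -0.5000; (r_i+r_j)·cross = 17·-0.5000 = -8.5000
edge 3: (13,1.5)→(17,6.5)  cross = 13·6.5 − 17·1.5 = 59.0000; (r_i+r_j)·cross = 30·59.0000 = 1770.0000
edge 4: (17,6.5)→(19,9.5)  cross = 17·9.5 − 19·6.5 = 38.0000; (r_i+r_j)·cross = 36·38.0000 = 1368.0000
edge 5: (19,9.5)→(16.5,23)  cross = 19·23 − 16.5·9.5 = 280.2500; (r_i+r_j)·cross = 35.5·280.2500 = 9948.8750
edge 6: (16.5,23)→(10,33)  cross = 16.5·33 − 10·23 = 314.5000; (r_i+r_j)·cross = 26.5·314.5000 = 8334.2500
edge 7: (10,33)→(3.5,32.5)  cross = 10·32.5 − 3.5·33 = 209.5000; (r_i+r_j)·cross = 13.5·209.5000 = 2828.2500
edge 8: (3.5,32.5)→(0.5,25.5)  cross = 3.5·25.5 − 0.5·32.5 = 73.0000; (r_i+r_j)·cross = 4·73.0000 = 292.0000
Σcross = 895.5000 → A = |Σcross|/2 = 447.7500 mm²
Σ(r_i+r_j)·cross = 24239.5000 → first moment M = |Σ|/6 = 4039.9167
R_c = M/A = 4039.9167/447.7500 = 9.0227 mm
θ = 211° = 3.682645 rad
V = θ·R_c·A = 3.682645·9.0227·447.7500 = 14877.578 mm³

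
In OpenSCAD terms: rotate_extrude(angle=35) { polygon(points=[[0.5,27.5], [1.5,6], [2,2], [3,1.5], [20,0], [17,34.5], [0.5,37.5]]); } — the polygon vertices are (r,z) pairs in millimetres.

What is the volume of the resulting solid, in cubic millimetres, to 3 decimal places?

Profile (r,z), 7 vertices: (0.5,27.5) (1.5,6) (2,2) (3,1.5) (20,0) (17,34.5) (0.5,37.5)
edge 0: (0.5,27.5)→(1.5,6)  cross = 0.5·6 − 1.5·27.5 = -38.2500; (r_i+r_j)·cross = 2·-38.2500 = -76.5000
edge 1: (1.5,6)→(2,2)  cross = 1.5·2 − 2·6 = -9.0000; (r_i+r_j)·cross = 3.5·-9.0000 = -31.5000
edge 2: (2,2)→(3,1.5)  cross = 2·1.5 − 3·2 = -3.0000; (r_i+r_j)·cross = 5·-3.0000 = -15.0000
edge 3: (3,1.5)→(20,0)  cross = 3·0 − 20·1.5 = -30.0000; (r_i+r_j)·cross = 23·-30.0000 = -690.0000
edge 4: (20,0)→(17,34.5)  cross = 20·34.5 − 17·0 = 690.0000; (r_i+r_j)·cross = 37·690.0000 = 25530.0000
edge 5: (17,34.5)→(0.5,37.5)  cross = 17·37.5 − 0.5·34.5 = 620.2500; (r_i+r_j)·cross = 17.5·620.2500 = 10854.3750
edge 6: (0.5,37.5)→(0.5,27.5)  cross = 0.5·27.5 − 0.5·37.5 = -5.0000; (r_i+r_j)·cross = 1·-5.0000 = -5.0000
Σcross = 1225.0000 → A = |Σcross|/2 = 612.5000 mm²
Σ(r_i+r_j)·cross = 35566.3750 → first moment M = |Σ|/6 = 5927.7292
R_c = M/A = 5927.7292/612.5000 = 9.6779 mm
θ = 35° = 0.610865 rad
V = θ·R_c·A = 0.610865·9.6779·612.5000 = 3621.044 mm³

Volume = 3621.044 mm³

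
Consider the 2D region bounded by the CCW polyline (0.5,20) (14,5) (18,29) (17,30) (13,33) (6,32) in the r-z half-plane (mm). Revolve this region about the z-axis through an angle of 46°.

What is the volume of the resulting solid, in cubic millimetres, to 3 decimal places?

Volume = 2365.903 mm³

Profile (r,z), 6 vertices: (0.5,20) (14,5) (18,29) (17,30) (13,33) (6,32)
edge 0: (0.5,20)→(14,5)  cross = 0.5·5 − 14·20 = -277.5000; (r_i+r_j)·cross = 14.5·-277.5000 = -4023.7500
edge 1: (14,5)→(18,29)  cross = 14·29 − 18·5 = 316.0000; (r_i+r_j)·cross = 32·316.0000 = 10112.0000
edge 2: (18,29)→(17,30)  cross = 18·30 − 17·29 = 47.0000; (r_i+r_j)·cross = 35·47.0000 = 1645.0000
edge 3: (17,30)→(13,33)  cross = 17·33 − 13·30 = 171.0000; (r_i+r_j)·cross = 30·171.0000 = 5130.0000
edge 4: (13,33)→(6,32)  cross = 13·32 − 6·33 = 218.0000; (r_i+r_j)·cross = 19·218.0000 = 4142.0000
edge 5: (6,32)→(0.5,20)  cross = 6·20 − 0.5·32 = 104.0000; (r_i+r_j)·cross = 6.5·104.0000 = 676.0000
Σcross = 578.5000 → A = |Σcross|/2 = 289.2500 mm²
Σ(r_i+r_j)·cross = 17681.2500 → first moment M = |Σ|/6 = 2946.8750
R_c = M/A = 2946.8750/289.2500 = 10.1880 mm
θ = 46° = 0.802851 rad
V = θ·R_c·A = 0.802851·10.1880·289.2500 = 2365.903 mm³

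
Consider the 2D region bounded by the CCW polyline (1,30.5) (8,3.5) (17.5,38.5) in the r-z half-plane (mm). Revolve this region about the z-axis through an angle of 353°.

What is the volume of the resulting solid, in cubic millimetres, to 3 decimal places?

Volume = 13646.385 mm³

Profile (r,z), 3 vertices: (1,30.5) (8,3.5) (17.5,38.5)
edge 0: (1,30.5)→(8,3.5)  cross = 1·3.5 − 8·30.5 = -240.5000; (r_i+r_j)·cross = 9·-240.5000 = -2164.5000
edge 1: (8,3.5)→(17.5,38.5)  cross = 8·38.5 − 17.5·3.5 = 246.7500; (r_i+r_j)·cross = 25.5·246.7500 = 6292.1250
edge 2: (17.5,38.5)→(1,30.5)  cross = 17.5·30.5 − 1·38.5 = 495.2500; (r_i+r_j)·cross = 18.5·495.2500 = 9162.1250
Σcross = 501.5000 → A = |Σcross|/2 = 250.7500 mm²
Σ(r_i+r_j)·cross = 13289.7500 → first moment M = |Σ|/6 = 2214.9583
R_c = M/A = 2214.9583/250.7500 = 8.8333 mm
θ = 353° = 6.161012 rad
V = θ·R_c·A = 6.161012·8.8333·250.7500 = 13646.385 mm³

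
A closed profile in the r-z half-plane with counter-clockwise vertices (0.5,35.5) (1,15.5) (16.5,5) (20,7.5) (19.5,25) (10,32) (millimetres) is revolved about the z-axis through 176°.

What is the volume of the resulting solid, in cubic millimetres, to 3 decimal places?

Profile (r,z), 6 vertices: (0.5,35.5) (1,15.5) (16.5,5) (20,7.5) (19.5,25) (10,32)
edge 0: (0.5,35.5)→(1,15.5)  cross = 0.5·15.5 − 1·35.5 = -27.7500; (r_i+r_j)·cross = 1.5·-27.7500 = -41.6250
edge 1: (1,15.5)→(16.5,5)  cross = 1·5 − 16.5·15.5 = -250.7500; (r_i+r_j)·cross = 17.5·-250.7500 = -4388.1250
edge 2: (16.5,5)→(20,7.5)  cross = 16.5·7.5 − 20·5 = 23.7500; (r_i+r_j)·cross = 36.5·23.7500 = 866.8750
edge 3: (20,7.5)→(19.5,25)  cross = 20·25 − 19.5·7.5 = 353.7500; (r_i+r_j)·cross = 39.5·353.7500 = 13973.1250
edge 4: (19.5,25)→(10,32)  cross = 19.5·32 − 10·25 = 374.0000; (r_i+r_j)·cross = 29.5·374.0000 = 11033.0000
edge 5: (10,32)→(0.5,35.5)  cross = 10·35.5 − 0.5·32 = 339.0000; (r_i+r_j)·cross = 10.5·339.0000 = 3559.5000
Σcross = 812.0000 → A = |Σcross|/2 = 406.0000 mm²
Σ(r_i+r_j)·cross = 25002.7500 → first moment M = |Σ|/6 = 4167.1250
R_c = M/A = 4167.1250/406.0000 = 10.2639 mm
θ = 176° = 3.071779 rad
V = θ·R_c·A = 3.071779·10.2639·406.0000 = 12800.489 mm³

Volume = 12800.489 mm³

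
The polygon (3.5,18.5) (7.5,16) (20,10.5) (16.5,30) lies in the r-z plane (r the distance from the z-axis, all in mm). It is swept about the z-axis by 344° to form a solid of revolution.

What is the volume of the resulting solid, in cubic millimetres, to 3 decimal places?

Volume = 12044.639 mm³

Profile (r,z), 4 vertices: (3.5,18.5) (7.5,16) (20,10.5) (16.5,30)
edge 0: (3.5,18.5)→(7.5,16)  cross = 3.5·16 − 7.5·18.5 = -82.7500; (r_i+r_j)·cross = 11·-82.7500 = -910.2500
edge 1: (7.5,16)→(20,10.5)  cross = 7.5·10.5 − 20·16 = -241.2500; (r_i+r_j)·cross = 27.5·-241.2500 = -6634.3750
edge 2: (20,10.5)→(16.5,30)  cross = 20·30 − 16.5·10.5 = 426.7500; (r_i+r_j)·cross = 36.5·426.7500 = 15576.3750
edge 3: (16.5,30)→(3.5,18.5)  cross = 16.5·18.5 − 3.5·30 = 200.2500; (r_i+r_j)·cross = 20·200.2500 = 4005.0000
Σcross = 303.0000 → A = |Σcross|/2 = 151.5000 mm²
Σ(r_i+r_j)·cross = 12036.7500 → first moment M = |Σ|/6 = 2006.1250
R_c = M/A = 2006.1250/151.5000 = 13.2417 mm
θ = 344° = 6.003933 rad
V = θ·R_c·A = 6.003933·13.2417·151.5000 = 12044.639 mm³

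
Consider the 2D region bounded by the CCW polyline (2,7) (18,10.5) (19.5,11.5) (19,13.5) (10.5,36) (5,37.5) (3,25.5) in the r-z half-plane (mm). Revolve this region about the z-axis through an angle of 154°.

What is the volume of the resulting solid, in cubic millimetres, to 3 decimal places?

Volume = 8505.453 mm³

Profile (r,z), 7 vertices: (2,7) (18,10.5) (19.5,11.5) (19,13.5) (10.5,36) (5,37.5) (3,25.5)
edge 0: (2,7)→(18,10.5)  cross = 2·10.5 − 18·7 = -105.0000; (r_i+r_j)·cross = 20·-105.0000 = -2100.0000
edge 1: (18,10.5)→(19.5,11.5)  cross = 18·11.5 − 19.5·10.5 = 2.2500; (r_i+r_j)·cross = 37.5·2.2500 = 84.3750
edge 2: (19.5,11.5)→(19,13.5)  cross = 19.5·13.5 − 19·11.5 = 44.7500; (r_i+r_j)·cross = 38.5·44.7500 = 1722.8750
edge 3: (19,13.5)→(10.5,36)  cross = 19·36 − 10.5·13.5 = 542.2500; (r_i+r_j)·cross = 29.5·542.2500 = 15996.3750
edge 4: (10.5,36)→(5,37.5)  cross = 10.5·37.5 − 5·36 = 213.7500; (r_i+r_j)·cross = 15.5·213.7500 = 3313.1250
edge 5: (5,37.5)→(3,25.5)  cross = 5·25.5 − 3·37.5 = 15.0000; (r_i+r_j)·cross = 8·15.0000 = 120.0000
edge 6: (3,25.5)→(2,7)  cross = 3·7 − 2·25.5 = -30.0000; (r_i+r_j)·cross = 5·-30.0000 = -150.0000
Σcross = 683.0000 → A = |Σcross|/2 = 341.5000 mm²
Σ(r_i+r_j)·cross = 18986.7500 → first moment M = |Σ|/6 = 3164.4583
R_c = M/A = 3164.4583/341.5000 = 9.2663 mm
θ = 154° = 2.687807 rad
V = θ·R_c·A = 2.687807·9.2663·341.5000 = 8505.453 mm³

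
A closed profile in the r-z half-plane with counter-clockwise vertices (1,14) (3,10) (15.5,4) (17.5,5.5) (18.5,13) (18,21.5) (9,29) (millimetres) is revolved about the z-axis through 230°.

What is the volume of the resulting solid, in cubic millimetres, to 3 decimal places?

Profile (r,z), 7 vertices: (1,14) (3,10) (15.5,4) (17.5,5.5) (18.5,13) (18,21.5) (9,29)
edge 0: (1,14)→(3,10)  cross = 1·10 − 3·14 = -32.0000; (r_i+r_j)·cross = 4·-32.0000 = -128.0000
edge 1: (3,10)→(15.5,4)  cross = 3·4 − 15.5·10 = -143.0000; (r_i+r_j)·cross = 18.5·-143.0000 = -2645.5000
edge 2: (15.5,4)→(17.5,5.5)  cross = 15.5·5.5 − 17.5·4 = 15.2500; (r_i+r_j)·cross = 33·15.2500 = 503.2500
edge 3: (17.5,5.5)→(18.5,13)  cross = 17.5·13 − 18.5·5.5 = 125.7500; (r_i+r_j)·cross = 36·125.7500 = 4527.0000
edge 4: (18.5,13)→(18,21.5)  cross = 18.5·21.5 − 18·13 = 163.7500; (r_i+r_j)·cross = 36.5·163.7500 = 5976.8750
edge 5: (18,21.5)→(9,29)  cross = 18·29 − 9·21.5 = 328.5000; (r_i+r_j)·cross = 27·328.5000 = 8869.5000
edge 6: (9,29)→(1,14)  cross = 9·14 − 1·29 = 97.0000; (r_i+r_j)·cross = 10·97.0000 = 970.0000
Σcross = 555.2500 → A = |Σcross|/2 = 277.6250 mm²
Σ(r_i+r_j)·cross = 18073.1250 → first moment M = |Σ|/6 = 3012.1875
R_c = M/A = 3012.1875/277.6250 = 10.8498 mm
θ = 230° = 4.014257 rad
V = θ·R_c·A = 4.014257·10.8498·277.6250 = 12091.696 mm³

Volume = 12091.696 mm³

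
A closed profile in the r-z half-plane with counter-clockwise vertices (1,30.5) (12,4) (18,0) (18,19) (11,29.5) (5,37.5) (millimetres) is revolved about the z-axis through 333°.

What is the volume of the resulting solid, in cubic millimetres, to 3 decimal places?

Volume = 19096.119 mm³

Profile (r,z), 6 vertices: (1,30.5) (12,4) (18,0) (18,19) (11,29.5) (5,37.5)
edge 0: (1,30.5)→(12,4)  cross = 1·4 − 12·30.5 = -362.0000; (r_i+r_j)·cross = 13·-362.0000 = -4706.0000
edge 1: (12,4)→(18,0)  cross = 12·0 − 18·4 = -72.0000; (r_i+r_j)·cross = 30·-72.0000 = -2160.0000
edge 2: (18,0)→(18,19)  cross = 18·19 − 18·0 = 342.0000; (r_i+r_j)·cross = 36·342.0000 = 12312.0000
edge 3: (18,19)→(11,29.5)  cross = 18·29.5 − 11·19 = 322.0000; (r_i+r_j)·cross = 29·322.0000 = 9338.0000
edge 4: (11,29.5)→(5,37.5)  cross = 11·37.5 − 5·29.5 = 265.0000; (r_i+r_j)·cross = 16·265.0000 = 4240.0000
edge 5: (5,37.5)→(1,30.5)  cross = 5·30.5 − 1·37.5 = 115.0000; (r_i+r_j)·cross = 6·115.0000 = 690.0000
Σcross = 610.0000 → A = |Σcross|/2 = 305.0000 mm²
Σ(r_i+r_j)·cross = 19714.0000 → first moment M = |Σ|/6 = 3285.6667
R_c = M/A = 3285.6667/305.0000 = 10.7727 mm
θ = 333° = 5.811946 rad
V = θ·R_c·A = 5.811946·10.7727·305.0000 = 19096.119 mm³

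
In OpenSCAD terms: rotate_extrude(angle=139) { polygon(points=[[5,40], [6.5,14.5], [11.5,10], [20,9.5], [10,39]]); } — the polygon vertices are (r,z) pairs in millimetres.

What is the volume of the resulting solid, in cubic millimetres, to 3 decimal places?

Profile (r,z), 5 vertices: (5,40) (6.5,14.5) (11.5,10) (20,9.5) (10,39)
edge 0: (5,40)→(6.5,14.5)  cross = 5·14.5 − 6.5·40 = -187.5000; (r_i+r_j)·cross = 11.5·-187.5000 = -2156.2500
edge 1: (6.5,14.5)→(11.5,10)  cross = 6.5·10 − 11.5·14.5 = -101.7500; (r_i+r_j)·cross = 18·-101.7500 = -1831.5000
edge 2: (11.5,10)→(20,9.5)  cross = 11.5·9.5 − 20·10 = -90.7500; (r_i+r_j)·cross = 31.5·-90.7500 = -2858.6250
edge 3: (20,9.5)→(10,39)  cross = 20·39 − 10·9.5 = 685.0000; (r_i+r_j)·cross = 30·685.0000 = 20550.0000
edge 4: (10,39)→(5,40)  cross = 10·40 − 5·39 = 205.0000; (r_i+r_j)·cross = 15·205.0000 = 3075.0000
Σcross = 510.0000 → A = |Σcross|/2 = 255.0000 mm²
Σ(r_i+r_j)·cross = 16778.6250 → first moment M = |Σ|/6 = 2796.4375
R_c = M/A = 2796.4375/255.0000 = 10.9664 mm
θ = 139° = 2.426008 rad
V = θ·R_c·A = 2.426008·10.9664·255.0000 = 6784.179 mm³

Volume = 6784.179 mm³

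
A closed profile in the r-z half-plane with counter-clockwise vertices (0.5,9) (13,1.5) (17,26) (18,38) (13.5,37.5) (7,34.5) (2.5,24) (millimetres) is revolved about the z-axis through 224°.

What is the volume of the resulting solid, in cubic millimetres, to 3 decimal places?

Volume = 15712.024 mm³

Profile (r,z), 7 vertices: (0.5,9) (13,1.5) (17,26) (18,38) (13.5,37.5) (7,34.5) (2.5,24)
edge 0: (0.5,9)→(13,1.5)  cross = 0.5·1.5 − 13·9 = -116.2500; (r_i+r_j)·cross = 13.5·-116.2500 = -1569.3750
edge 1: (13,1.5)→(17,26)  cross = 13·26 − 17·1.5 = 312.5000; (r_i+r_j)·cross = 30·312.5000 = 9375.0000
edge 2: (17,26)→(18,38)  cross = 17·38 − 18·26 = 178.0000; (r_i+r_j)·cross = 35·178.0000 = 6230.0000
edge 3: (18,38)→(13.5,37.5)  cross = 18·37.5 − 13.5·38 = 162.0000; (r_i+r_j)·cross = 31.5·162.0000 = 5103.0000
edge 4: (13.5,37.5)→(7,34.5)  cross = 13.5·34.5 − 7·37.5 = 203.2500; (r_i+r_j)·cross = 20.5·203.2500 = 4166.6250
edge 5: (7,34.5)→(2.5,24)  cross = 7·24 − 2.5·34.5 = 81.7500; (r_i+r_j)·cross = 9.5·81.7500 = 776.6250
edge 6: (2.5,24)→(0.5,9)  cross = 2.5·9 − 0.5·24 = 10.5000; (r_i+r_j)·cross = 3·10.5000 = 31.5000
Σcross = 831.7500 → A = |Σcross|/2 = 415.8750 mm²
Σ(r_i+r_j)·cross = 24113.3750 → first moment M = |Σ|/6 = 4018.8958
R_c = M/A = 4018.8958/415.8750 = 9.6637 mm
θ = 224° = 3.909538 rad
V = θ·R_c·A = 3.909538·9.6637·415.8750 = 15712.024 mm³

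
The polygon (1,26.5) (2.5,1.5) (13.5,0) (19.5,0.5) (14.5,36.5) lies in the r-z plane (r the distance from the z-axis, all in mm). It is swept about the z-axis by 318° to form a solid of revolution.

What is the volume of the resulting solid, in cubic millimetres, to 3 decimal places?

Profile (r,z), 5 vertices: (1,26.5) (2.5,1.5) (13.5,0) (19.5,0.5) (14.5,36.5)
edge 0: (1,26.5)→(2.5,1.5)  cross = 1·1.5 − 2.5·26.5 = -64.7500; (r_i+r_j)·cross = 3.5·-64.7500 = -226.6250
edge 1: (2.5,1.5)→(13.5,0)  cross = 2.5·0 − 13.5·1.5 = -20.2500; (r_i+r_j)·cross = 16·-20.2500 = -324.0000
edge 2: (13.5,0)→(19.5,0.5)  cross = 13.5·0.5 − 19.5·0 = 6.7500; (r_i+r_j)·cross = 33·6.7500 = 222.7500
edge 3: (19.5,0.5)→(14.5,36.5)  cross = 19.5·36.5 − 14.5·0.5 = 704.5000; (r_i+r_j)·cross = 34·704.5000 = 23953.0000
edge 4: (14.5,36.5)→(1,26.5)  cross = 14.5·26.5 − 1·36.5 = 347.7500; (r_i+r_j)·cross = 15.5·347.7500 = 5390.1250
Σcross = 974.0000 → A = |Σcross|/2 = 487.0000 mm²
Σ(r_i+r_j)·cross = 29015.2500 → first moment M = |Σ|/6 = 4835.8750
R_c = M/A = 4835.8750/487.0000 = 9.9299 mm
θ = 318° = 5.550147 rad
V = θ·R_c·A = 5.550147·9.9299·487.0000 = 26839.817 mm³

Volume = 26839.817 mm³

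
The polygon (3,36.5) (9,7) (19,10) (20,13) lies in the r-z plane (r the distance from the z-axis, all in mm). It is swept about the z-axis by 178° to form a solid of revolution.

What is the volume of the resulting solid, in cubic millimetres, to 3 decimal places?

Volume = 6644.166 mm³

Profile (r,z), 4 vertices: (3,36.5) (9,7) (19,10) (20,13)
edge 0: (3,36.5)→(9,7)  cross = 3·7 − 9·36.5 = -307.5000; (r_i+r_j)·cross = 12·-307.5000 = -3690.0000
edge 1: (9,7)→(19,10)  cross = 9·10 − 19·7 = -43.0000; (r_i+r_j)·cross = 28·-43.0000 = -1204.0000
edge 2: (19,10)→(20,13)  cross = 19·13 − 20·10 = 47.0000; (r_i+r_j)·cross = 39·47.0000 = 1833.0000
edge 3: (20,13)→(3,36.5)  cross = 20·36.5 − 3·13 = 691.0000; (r_i+r_j)·cross = 23·691.0000 = 15893.0000
Σcross = 387.5000 → A = |Σcross|/2 = 193.7500 mm²
Σ(r_i+r_j)·cross = 12832.0000 → first moment M = |Σ|/6 = 2138.6667
R_c = M/A = 2138.6667/193.7500 = 11.0383 mm
θ = 178° = 3.106686 rad
V = θ·R_c·A = 3.106686·11.0383·193.7500 = 6644.166 mm³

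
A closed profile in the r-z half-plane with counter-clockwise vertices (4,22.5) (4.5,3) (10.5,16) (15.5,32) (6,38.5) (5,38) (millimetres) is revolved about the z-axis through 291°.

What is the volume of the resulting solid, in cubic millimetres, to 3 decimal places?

Profile (r,z), 6 vertices: (4,22.5) (4.5,3) (10.5,16) (15.5,32) (6,38.5) (5,38)
edge 0: (4,22.5)→(4.5,3)  cross = 4·3 − 4.5·22.5 = -89.2500; (r_i+r_j)·cross = 8.5·-89.2500 = -758.6250
edge 1: (4.5,3)→(10.5,16)  cross = 4.5·16 − 10.5·3 = 40.5000; (r_i+r_j)·cross = 15·40.5000 = 607.5000
edge 2: (10.5,16)→(15.5,32)  cross = 10.5·32 − 15.5·16 = 88.0000; (r_i+r_j)·cross = 26·88.0000 = 2288.0000
edge 3: (15.5,32)→(6,38.5)  cross = 15.5·38.5 − 6·32 = 404.7500; (r_i+r_j)·cross = 21.5·404.7500 = 8702.1250
edge 4: (6,38.5)→(5,38)  cross = 6·38 − 5·38.5 = 35.5000; (r_i+r_j)·cross = 11·35.5000 = 390.5000
edge 5: (5,38)→(4,22.5)  cross = 5·22.5 − 4·38 = -39.5000; (r_i+r_j)·cross = 9·-39.5000 = -355.5000
Σcross = 440.0000 → A = |Σcross|/2 = 220.0000 mm²
Σ(r_i+r_j)·cross = 10874.0000 → first moment M = |Σ|/6 = 1812.3333
R_c = M/A = 1812.3333/220.0000 = 8.2379 mm
θ = 291° = 5.078908 rad
V = θ·R_c·A = 5.078908·8.2379·220.0000 = 9204.674 mm³

Volume = 9204.674 mm³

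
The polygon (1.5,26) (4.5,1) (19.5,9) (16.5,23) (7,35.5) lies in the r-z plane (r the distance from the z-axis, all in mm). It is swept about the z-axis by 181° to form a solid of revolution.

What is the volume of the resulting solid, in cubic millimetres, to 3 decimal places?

Volume = 11418.372 mm³

Profile (r,z), 5 vertices: (1.5,26) (4.5,1) (19.5,9) (16.5,23) (7,35.5)
edge 0: (1.5,26)→(4.5,1)  cross = 1.5·1 − 4.5·26 = -115.5000; (r_i+r_j)·cross = 6·-115.5000 = -693.0000
edge 1: (4.5,1)→(19.5,9)  cross = 4.5·9 − 19.5·1 = 21.0000; (r_i+r_j)·cross = 24·21.0000 = 504.0000
edge 2: (19.5,9)→(16.5,23)  cross = 19.5·23 − 16.5·9 = 300.0000; (r_i+r_j)·cross = 36·300.0000 = 10800.0000
edge 3: (16.5,23)→(7,35.5)  cross = 16.5·35.5 − 7·23 = 424.7500; (r_i+r_j)·cross = 23.5·424.7500 = 9981.6250
edge 4: (7,35.5)→(1.5,26)  cross = 7·26 − 1.5·35.5 = 128.7500; (r_i+r_j)·cross = 8.5·128.7500 = 1094.3750
Σcross = 759.0000 → A = |Σcross|/2 = 379.5000 mm²
Σ(r_i+r_j)·cross = 21687.0000 → first moment M = |Σ|/6 = 3614.5000
R_c = M/A = 3614.5000/379.5000 = 9.5244 mm
θ = 181° = 3.159046 rad
V = θ·R_c·A = 3.159046·9.5244·379.5000 = 11418.372 mm³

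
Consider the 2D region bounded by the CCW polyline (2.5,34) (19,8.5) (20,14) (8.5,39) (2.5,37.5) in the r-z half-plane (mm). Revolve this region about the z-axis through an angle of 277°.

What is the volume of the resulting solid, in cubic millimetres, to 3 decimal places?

Volume = 9298.776 mm³

Profile (r,z), 5 vertices: (2.5,34) (19,8.5) (20,14) (8.5,39) (2.5,37.5)
edge 0: (2.5,34)→(19,8.5)  cross = 2.5·8.5 − 19·34 = -624.7500; (r_i+r_j)·cross = 21.5·-624.7500 = -13432.1250
edge 1: (19,8.5)→(20,14)  cross = 19·14 − 20·8.5 = 96.0000; (r_i+r_j)·cross = 39·96.0000 = 3744.0000
edge 2: (20,14)→(8.5,39)  cross = 20·39 − 8.5·14 = 661.0000; (r_i+r_j)·cross = 28.5·661.0000 = 18838.5000
edge 3: (8.5,39)→(2.5,37.5)  cross = 8.5·37.5 − 2.5·39 = 221.2500; (r_i+r_j)·cross = 11·221.2500 = 2433.7500
edge 4: (2.5,37.5)→(2.5,34)  cross = 2.5·34 − 2.5·37.5 = -8.7500; (r_i+r_j)·cross = 5·-8.7500 = -43.7500
Σcross = 344.7500 → A = |Σcross|/2 = 172.3750 mm²
Σ(r_i+r_j)·cross = 11540.3750 → first moment M = |Σ|/6 = 1923.3958
R_c = M/A = 1923.3958/172.3750 = 11.1582 mm
θ = 277° = 4.834562 rad
V = θ·R_c·A = 4.834562·11.1582·172.3750 = 9298.776 mm³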